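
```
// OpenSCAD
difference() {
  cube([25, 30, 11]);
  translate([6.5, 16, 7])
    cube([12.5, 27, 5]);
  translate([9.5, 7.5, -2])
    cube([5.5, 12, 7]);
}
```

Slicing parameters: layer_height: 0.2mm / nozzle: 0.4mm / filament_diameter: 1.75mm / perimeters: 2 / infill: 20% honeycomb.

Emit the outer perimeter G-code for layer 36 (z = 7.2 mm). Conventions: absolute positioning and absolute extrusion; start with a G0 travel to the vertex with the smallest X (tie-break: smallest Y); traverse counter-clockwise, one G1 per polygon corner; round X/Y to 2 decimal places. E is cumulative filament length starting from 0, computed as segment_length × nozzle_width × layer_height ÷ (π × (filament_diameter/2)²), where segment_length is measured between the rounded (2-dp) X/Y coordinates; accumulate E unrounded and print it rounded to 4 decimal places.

G0 X0.00 Y0.00 Z7.20
G1 X25.00 Y0.00 E0.8315
G1 X25.00 Y30.00 E1.8293
G1 X19.00 Y30.00 E2.0289
G1 X19.00 Y16.00 E2.4945
G1 X6.50 Y16.00 E2.9103
G1 X6.50 Y30.00 E3.3759
G1 X0.00 Y30.00 E3.5921
G1 X0.00 Y0.00 E4.5899

At z = 7.2 mm: the cube (footprint 25×30) is included at this height; the 12.5×27 cube at (6.5, 16) contributes its full rectangle; the cube at (9.5, 7.5) is not intersected at this z (z outside [-2, 5]); Subtracting the remaining from the first: starting from the 25×30 cube, the 12.5×27 cube at (6.5, 16) partially overlaps it — only the 175.00 mm² overlap (of its 337.50 mm²) is removed, clipping the outline — 1 connected region. The outline is a single polygon with 8 vertices. Extrusion per mm of travel: 0.4 × 0.2 / (π × 0.875²) = 0.033260. Accumulating E over each segment gives final E = 4.5899.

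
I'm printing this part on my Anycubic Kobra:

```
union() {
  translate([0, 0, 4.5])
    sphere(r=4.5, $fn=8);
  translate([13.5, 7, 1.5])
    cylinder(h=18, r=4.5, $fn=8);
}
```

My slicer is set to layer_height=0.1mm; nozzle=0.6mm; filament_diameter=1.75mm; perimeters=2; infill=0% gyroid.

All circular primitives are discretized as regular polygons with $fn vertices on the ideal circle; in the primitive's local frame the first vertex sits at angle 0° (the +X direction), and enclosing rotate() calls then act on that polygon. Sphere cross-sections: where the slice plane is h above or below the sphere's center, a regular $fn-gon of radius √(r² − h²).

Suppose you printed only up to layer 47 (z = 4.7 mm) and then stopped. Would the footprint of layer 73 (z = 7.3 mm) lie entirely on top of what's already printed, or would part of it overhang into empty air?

Compare the two slices. At z = 4.7: the sphere: section is a regular 8-gon, circumradius = √(r²−h²) = √(4.5²−0.2²) = 4.496 (area = (8/2)·4.496²·sin(360°/8) = 57.16 mm²); the r=4.5 cylinder at (13.5, 7) contributes a regular 8-gon of circumradius 4.5 (area = (8/2)·4.500²·sin(360°/8) = 57.28 mm²); Merging all regions: the 2 present regions are separate (no shared area or edge), so areas and boundary lengths simply add and each stays a separate island — area = 114.44 mm². At z = 7.3: the r=4.5 sphere slices to a regular 8-gon of circumradius 3.523 (√(r²−h²) with h=2.8 from center) (area = (8/2)·3.523²·sin(360°/8) = 35.10 mm²); the r=4.5 cylinder at (13.5, 7) gives a regular 8-gon of circumradius 4.5 (constant along its height) (area = (8/2)·4.500²·sin(360°/8) = 57.28 mm²); Taking the union: the 2 present regions are separate (no shared area or edge), so areas and boundary lengths simply add and each stays a separate island — area = 92.38 mm². Checking containment: the cross-section at z = 7.3 is a subset of the cross-section at z = 4.7.

entirely on top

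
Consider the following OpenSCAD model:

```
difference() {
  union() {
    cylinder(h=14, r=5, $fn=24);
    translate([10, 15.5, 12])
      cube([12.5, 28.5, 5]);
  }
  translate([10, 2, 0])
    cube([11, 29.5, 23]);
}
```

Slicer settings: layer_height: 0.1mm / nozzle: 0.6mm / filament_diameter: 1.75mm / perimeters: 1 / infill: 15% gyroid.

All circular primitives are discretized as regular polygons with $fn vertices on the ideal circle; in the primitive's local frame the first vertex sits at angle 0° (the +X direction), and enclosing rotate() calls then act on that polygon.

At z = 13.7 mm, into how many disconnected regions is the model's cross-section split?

2

At z = 13.7 mm: the r=5 cylinder gives a regular 24-gon of circumradius 5 (constant along its height); the cube at (10, 15.5) is present — its section is the full 12.5×28.5 rectangle; Merging all regions: the 2 present regions are separate (no shared area or edge), so areas and boundary lengths simply add and each stays a separate island — 2 connected regions; the cube at (10, 2) (footprint 11×29.5) is included at this height; Subtracting the remaining from the first: starting from the result so far, the 11×29.5 cube at (10, 2) partially overlaps it — only the 176.00 mm² overlap (of its 324.50 mm²) is removed, clipping the outline — 2 connected regions. The result has 2 disconnected regions.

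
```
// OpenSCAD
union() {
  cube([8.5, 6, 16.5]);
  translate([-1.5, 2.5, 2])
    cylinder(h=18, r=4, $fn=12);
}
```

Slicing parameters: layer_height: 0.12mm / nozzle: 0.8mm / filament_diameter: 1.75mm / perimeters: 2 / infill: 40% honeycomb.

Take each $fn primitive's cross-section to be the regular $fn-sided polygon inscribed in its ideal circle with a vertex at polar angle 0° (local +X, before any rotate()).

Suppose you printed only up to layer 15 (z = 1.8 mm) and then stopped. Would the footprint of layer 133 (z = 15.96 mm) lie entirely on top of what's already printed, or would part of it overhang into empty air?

Compare the two slices. At z = 1.8: the cube (footprint 8.5×6) is included at this height (area 51.00 mm²); the cylinder at (-1.5, 2.5) is absent (z outside [2, 20]); Combining (union): only the 8.5×6 cube is present, so the union is just that shape — area = 51.00 mm². At z = 15.96: the 8.5×6 cube contributes its full rectangle (area 51.00 mm²); the r=4 cylinder at (-1.5, 2.5) contributes a regular 12-gon of circumradius 4 (area = (12/2)·4.000²·sin(360°/12) = 48.00 mm²); Combining (union): the regions partially overlap — summed areas 99.00 mm² minus the doubly-counted overlap 11.60 mm² gives 87.40 mm² — area = 87.40 mm². Checking containment: at z = 15.96 the cross-section extends beyond the z = 1.8 cross-section by about 36.40 mm².

part overhangs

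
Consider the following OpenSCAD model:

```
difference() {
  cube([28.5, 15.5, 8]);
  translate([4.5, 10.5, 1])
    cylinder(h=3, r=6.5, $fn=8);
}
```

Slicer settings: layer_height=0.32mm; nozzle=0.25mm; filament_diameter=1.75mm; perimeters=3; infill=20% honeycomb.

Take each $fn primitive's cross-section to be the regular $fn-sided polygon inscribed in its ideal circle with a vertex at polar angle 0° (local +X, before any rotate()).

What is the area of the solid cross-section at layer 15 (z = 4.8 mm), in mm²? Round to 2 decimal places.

At z = 4.8 mm: the 28.5×15.5 cube contributes its full rectangle (area 441.75 mm²); the cylinder at (4.5, 10.5) does not reach this height (z outside [1, 4]); Subtracting the remaining from the first: none of the subtracted shapes is present at this height, so the 28.5×15.5 cube is unchanged — area = 441.75 mm². Overall, the cross-section is a single solid region. Net area = 441.75 mm².

441.75 mm²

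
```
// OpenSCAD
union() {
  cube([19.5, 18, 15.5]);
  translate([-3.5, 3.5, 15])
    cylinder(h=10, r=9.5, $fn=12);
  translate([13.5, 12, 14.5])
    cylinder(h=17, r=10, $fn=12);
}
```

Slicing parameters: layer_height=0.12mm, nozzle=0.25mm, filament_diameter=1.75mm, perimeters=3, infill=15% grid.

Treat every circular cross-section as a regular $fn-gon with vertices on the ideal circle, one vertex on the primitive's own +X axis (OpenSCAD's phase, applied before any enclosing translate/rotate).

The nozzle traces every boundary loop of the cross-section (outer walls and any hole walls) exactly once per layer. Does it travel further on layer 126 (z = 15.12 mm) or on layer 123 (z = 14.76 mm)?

layer 126 (z = 15.12 mm)

Layer 126 (z = 15.12): the cube (footprint 19.5×18) is included at this height (perimeter 75.00 mm); the r=9.5 cylinder at (-3.5, 3.5) gives a regular 12-gon of circumradius 9.5 (constant along its height) (perimeter = 2·12·9.500·sin(180°/12) = 59.01 mm); the r=10 cylinder at (13.5, 12) gives a regular 12-gon of circumradius 10 (constant along its height) (perimeter = 2·12·10.000·sin(180°/12) = 62.12 mm); Merging all regions: the regions partially overlap (shared area 276.06 mm²), so the edge portions inside another operand are dropped and the merged outline is re-measured after clipping — boundary = 108.22 mm. So its perimeter = 108.22 mm. Layer 123 (z = 14.76): the cube is present — its section is the full 19.5×18 rectangle (perimeter 75.00 mm); the cylinder at (-3.5, 3.5) does not reach this height (z outside [15, 25]); the r=10 cylinder at (13.5, 12) gives a regular 12-gon of circumradius 10 (constant along its height) (perimeter = 2·12·10.000·sin(180°/12) = 62.12 mm); Taking the union: the regions partially overlap (shared area 220.62 mm²), so the edge portions inside another operand are dropped and the merged outline is re-measured after clipping — boundary = 81.09 mm. So its perimeter = 81.09 mm. Layer 126 is larger (108.22 vs 81.09 mm).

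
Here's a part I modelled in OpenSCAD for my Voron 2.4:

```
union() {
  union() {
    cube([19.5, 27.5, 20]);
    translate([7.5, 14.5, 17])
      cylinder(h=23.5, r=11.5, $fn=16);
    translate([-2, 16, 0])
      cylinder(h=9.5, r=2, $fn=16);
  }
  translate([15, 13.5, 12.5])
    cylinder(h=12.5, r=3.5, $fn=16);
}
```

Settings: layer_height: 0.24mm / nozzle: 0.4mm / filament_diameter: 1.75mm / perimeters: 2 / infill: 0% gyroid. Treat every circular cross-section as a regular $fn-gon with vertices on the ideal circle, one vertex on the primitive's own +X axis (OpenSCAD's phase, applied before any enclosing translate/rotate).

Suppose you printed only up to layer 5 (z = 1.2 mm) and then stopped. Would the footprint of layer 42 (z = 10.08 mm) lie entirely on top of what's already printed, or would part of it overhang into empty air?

entirely on top

Compare the two slices. At z = 1.2: the 19.5×27.5 cube contributes its full rectangle (area 536.25 mm²); the cylinder at (7.5, 14.5) is not intersected at this z (z outside [17, 40.5]); the r=2 cylinder at (-2, 16) contributes a regular 16-gon of circumradius 2 (area = (16/2)·2.000²·sin(360°/16) = 12.25 mm²); Combining (union): the 2 present regions are separate (no shared area or edge), so areas and boundary lengths simply add and each stays a separate island — area = 548.50 mm²; the cylinder at (15, 13.5) is absent (z outside [12.5, 25]); Merging all regions: only the result so far is present, so the union is just that shape — area = 548.50 mm². At z = 10.08: the 19.5×27.5 cube contributes its full rectangle (area 536.25 mm²); the cylinder at (7.5, 14.5) is absent (z outside [17, 40.5]); the cylinder at (-2, 16) does not reach this height (z outside [0, 9.5]); Merging all regions: only the 19.5×27.5 cube is present, so the union is just that shape — area = 536.25 mm²; the cylinder at (15, 13.5) is absent (z outside [12.5, 25]); Merging all regions: only that combined region is present, so the union is just that shape — area = 536.25 mm². Checking containment: the cross-section at z = 10.08 is a subset of the cross-section at z = 1.2.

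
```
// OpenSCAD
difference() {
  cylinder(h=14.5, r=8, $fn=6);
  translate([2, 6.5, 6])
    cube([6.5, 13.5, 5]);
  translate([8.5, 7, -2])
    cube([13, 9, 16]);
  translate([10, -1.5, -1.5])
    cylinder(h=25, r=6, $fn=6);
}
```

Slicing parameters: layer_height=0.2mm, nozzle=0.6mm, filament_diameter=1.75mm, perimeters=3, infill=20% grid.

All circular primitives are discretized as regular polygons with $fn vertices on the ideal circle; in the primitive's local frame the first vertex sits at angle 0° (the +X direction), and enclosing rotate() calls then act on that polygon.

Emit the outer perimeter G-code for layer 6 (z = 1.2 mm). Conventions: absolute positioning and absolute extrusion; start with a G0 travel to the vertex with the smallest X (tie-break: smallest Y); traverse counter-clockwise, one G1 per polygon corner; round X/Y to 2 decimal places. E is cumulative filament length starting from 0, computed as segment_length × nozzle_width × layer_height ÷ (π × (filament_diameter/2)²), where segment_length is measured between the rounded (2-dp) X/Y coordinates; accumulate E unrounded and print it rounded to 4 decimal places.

At z = 1.2 mm: the cylinder: section is a regular 6-gon, circumradius r=8; the cube at (2, 6.5) does not reach this height (z outside [6, 11]); the cube at (8.5, 7) is present — its section is the full 13×9 rectangle; the r=6 cylinder at (10, -1.5) gives a regular 6-gon of circumradius 6 (constant along its height); Subtracting the remaining from the first: starting from the r=8 cylinder, the 13×9 cube at (8.5, 7) misses the remaining region (no effect); the r=6 cylinder at (10, -1.5) partially overlaps it — only the 13.21 mm² overlap (of its 93.53 mm²) is removed, clipping the outline — 1 connected region. The outline is a single polygon with 8 vertices. Extrusion per mm of travel: 0.6 × 0.2 / (π × 0.875²) = 0.049890. Accumulating E over each segment gives final E = 2.3950.

G0 X-8.00 Y0.00 Z1.20
G1 X-4.00 Y-6.93 E0.3992
G1 X4.00 Y-6.93 E0.7983
G1 X5.57 Y-4.21 E0.9550
G1 X4.00 Y-1.50 E1.1113
G1 X6.43 Y2.71 E1.3538
G1 X4.00 Y6.93 E1.5967
G1 X-4.00 Y6.93 E1.9958
G1 X-8.00 Y0.00 E2.3950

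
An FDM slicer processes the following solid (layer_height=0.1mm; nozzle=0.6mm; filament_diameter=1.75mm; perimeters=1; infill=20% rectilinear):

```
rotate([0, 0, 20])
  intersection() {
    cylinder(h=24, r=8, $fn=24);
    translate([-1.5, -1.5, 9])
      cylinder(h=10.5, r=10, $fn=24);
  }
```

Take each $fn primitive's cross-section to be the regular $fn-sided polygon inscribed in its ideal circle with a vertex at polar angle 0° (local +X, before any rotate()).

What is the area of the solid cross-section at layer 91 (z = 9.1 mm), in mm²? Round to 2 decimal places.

At z = 9.1 mm: the cylinder: section is a regular 24-gon, circumradius r=8 (area = (24/2)·8.000²·sin(360°/24) = 198.77 mm²); the r=10 cylinder at (-1.5, -1.5) contributes a regular 24-gon of circumradius 10 (area = (24/2)·10.000²·sin(360°/24) = 310.58 mm²); Keeping only the common overlap: the r=10 cylinder at (-1.5, -1.5) partially overlaps the r=8 cylinder; clipping to the common part keeps 198.22 mm² — area = 198.22 mm²; (rotated 20° about Z; rotation is an isometry so areas/perimeters/island counts are preserved). Overall, the cross-section is a single solid region. Net area = 198.22 mm².

198.22 mm²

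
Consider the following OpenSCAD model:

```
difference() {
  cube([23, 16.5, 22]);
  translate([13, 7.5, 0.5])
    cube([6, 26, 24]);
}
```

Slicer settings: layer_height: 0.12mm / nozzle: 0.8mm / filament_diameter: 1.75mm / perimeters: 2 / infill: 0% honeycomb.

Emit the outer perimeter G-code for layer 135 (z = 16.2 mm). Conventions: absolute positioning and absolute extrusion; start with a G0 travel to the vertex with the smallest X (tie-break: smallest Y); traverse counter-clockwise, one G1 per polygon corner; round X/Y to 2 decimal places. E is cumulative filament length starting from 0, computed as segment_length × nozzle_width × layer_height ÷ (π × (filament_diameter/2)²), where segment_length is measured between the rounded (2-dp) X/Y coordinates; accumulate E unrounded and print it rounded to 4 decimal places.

At z = 16.2 mm: the cube is present — its section is the full 23×16.5 rectangle; the cube at (13, 7.5) is present — its section is the full 6×26 rectangle; Subtracting the remaining from the first: starting from the 23×16.5 cube, the 6×26 cube at (13, 7.5) partially overlaps it — only the 54.00 mm² overlap (of its 156.00 mm²) is removed, clipping the outline — 1 connected region. The outline is a single polygon with 8 vertices. Extrusion per mm of travel: 0.8 × 0.12 / (π × 0.875²) = 0.039912. Accumulating E over each segment gives final E = 3.8715.

G0 X0.00 Y0.00 Z16.20
G1 X23.00 Y0.00 E0.9180
G1 X23.00 Y16.50 E1.5765
G1 X19.00 Y16.50 E1.7362
G1 X19.00 Y7.50 E2.0954
G1 X13.00 Y7.50 E2.3349
G1 X13.00 Y16.50 E2.6941
G1 X0.00 Y16.50 E3.2129
G1 X0.00 Y0.00 E3.8715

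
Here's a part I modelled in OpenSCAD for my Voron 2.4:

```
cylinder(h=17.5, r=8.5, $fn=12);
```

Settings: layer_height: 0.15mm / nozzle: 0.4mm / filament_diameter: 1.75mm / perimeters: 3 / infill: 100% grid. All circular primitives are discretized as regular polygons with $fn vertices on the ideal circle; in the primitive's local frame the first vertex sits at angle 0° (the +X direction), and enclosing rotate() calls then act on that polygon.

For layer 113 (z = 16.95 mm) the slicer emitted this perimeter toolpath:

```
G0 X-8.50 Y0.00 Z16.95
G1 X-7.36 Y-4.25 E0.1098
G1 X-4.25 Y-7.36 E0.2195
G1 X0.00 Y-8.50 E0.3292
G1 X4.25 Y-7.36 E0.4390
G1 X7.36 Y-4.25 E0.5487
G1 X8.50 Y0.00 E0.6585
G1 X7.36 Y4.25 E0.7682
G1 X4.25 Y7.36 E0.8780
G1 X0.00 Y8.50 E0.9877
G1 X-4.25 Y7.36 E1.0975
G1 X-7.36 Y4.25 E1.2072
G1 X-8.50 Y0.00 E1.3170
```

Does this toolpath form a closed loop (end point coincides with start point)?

Start point (G0): (-8.50, 0.00). End point (last G1): the path returns to the start — closed.

yes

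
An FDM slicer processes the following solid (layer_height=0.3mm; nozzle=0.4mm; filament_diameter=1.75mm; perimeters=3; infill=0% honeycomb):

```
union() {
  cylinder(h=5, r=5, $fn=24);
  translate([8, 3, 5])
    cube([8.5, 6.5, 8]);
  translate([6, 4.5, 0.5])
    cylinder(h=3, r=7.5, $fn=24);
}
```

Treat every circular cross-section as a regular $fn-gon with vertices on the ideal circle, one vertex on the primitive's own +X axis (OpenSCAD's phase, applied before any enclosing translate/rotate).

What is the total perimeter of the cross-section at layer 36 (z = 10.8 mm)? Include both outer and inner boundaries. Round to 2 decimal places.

At z = 10.8 mm: the cylinder is absent (z outside [0, 5]); the 8.5×6.5 cube at (8, 3) contributes its full rectangle (perimeter 30.00 mm); the cylinder at (6, 4.5) is absent (z outside [0.5, 3.5]); Taking the union: only the 8.5×6.5 cube at (8, 3) is present, so the union is just that shape — boundary = 30.00 mm. Overall, the cross-section is a single solid region. Total boundary length (outer) = 30.00 mm.

30.00 mm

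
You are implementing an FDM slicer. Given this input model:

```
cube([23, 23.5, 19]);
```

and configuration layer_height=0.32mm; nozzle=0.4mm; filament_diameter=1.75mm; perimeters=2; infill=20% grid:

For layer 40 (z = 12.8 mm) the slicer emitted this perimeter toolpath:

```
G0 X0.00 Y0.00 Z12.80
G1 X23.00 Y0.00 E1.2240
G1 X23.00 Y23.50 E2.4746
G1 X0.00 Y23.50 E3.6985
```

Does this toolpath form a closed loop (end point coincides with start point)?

Start point (G0): (0.00, 0.00). End point (last G1): the path does not return to the start — open.

no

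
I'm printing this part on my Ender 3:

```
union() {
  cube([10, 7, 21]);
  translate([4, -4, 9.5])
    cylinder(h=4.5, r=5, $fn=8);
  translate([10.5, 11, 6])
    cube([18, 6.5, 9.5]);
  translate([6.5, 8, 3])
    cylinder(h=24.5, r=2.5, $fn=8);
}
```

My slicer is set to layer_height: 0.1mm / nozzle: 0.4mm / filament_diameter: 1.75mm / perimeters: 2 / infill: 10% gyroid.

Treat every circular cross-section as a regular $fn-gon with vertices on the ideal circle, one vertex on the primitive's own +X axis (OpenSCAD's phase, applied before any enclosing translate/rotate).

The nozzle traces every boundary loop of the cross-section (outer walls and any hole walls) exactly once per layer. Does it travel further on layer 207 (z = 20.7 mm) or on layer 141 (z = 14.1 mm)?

layer 141 (z = 14.1 mm)

Layer 207 (z = 20.7): the cube (footprint 10×7) is included at this height (perimeter 34.00 mm); the cylinder at (4, -4) is not intersected at this z (z outside [9.5, 14]); the cube at (10.5, 11) is not intersected at this z (z outside [6, 15.5]); the cylinder at (6.5, 8): section is a regular 8-gon, circumradius r=2.5 (perimeter = 2·8·2.500·sin(180°/8) = 15.31 mm); Merging all regions: the regions partially overlap (shared area 4.25 mm²), so the edge portions inside another operand are dropped and the merged outline is re-measured after clipping — boundary = 39.65 mm. So its perimeter = 39.65 mm. Layer 141 (z = 14.1): the cube (footprint 10×7) is included at this height (perimeter 34.00 mm); the cylinder at (4, -4) is absent (z outside [9.5, 14]); the cube at (10.5, 11) is present — its section is the full 18×6.5 rectangle (perimeter 49.00 mm); the r=2.5 cylinder at (6.5, 8) contributes a regular 8-gon of circumradius 2.5 (perimeter = 2·8·2.500·sin(180°/8) = 15.31 mm); Taking the union: the regions partially overlap (shared area 4.25 mm²), so the edge portions inside another operand are dropped and the merged outline is re-measured after clipping — boundary = 88.65 mm. So its perimeter = 88.65 mm. Layer 141 is larger (88.65 vs 39.65 mm).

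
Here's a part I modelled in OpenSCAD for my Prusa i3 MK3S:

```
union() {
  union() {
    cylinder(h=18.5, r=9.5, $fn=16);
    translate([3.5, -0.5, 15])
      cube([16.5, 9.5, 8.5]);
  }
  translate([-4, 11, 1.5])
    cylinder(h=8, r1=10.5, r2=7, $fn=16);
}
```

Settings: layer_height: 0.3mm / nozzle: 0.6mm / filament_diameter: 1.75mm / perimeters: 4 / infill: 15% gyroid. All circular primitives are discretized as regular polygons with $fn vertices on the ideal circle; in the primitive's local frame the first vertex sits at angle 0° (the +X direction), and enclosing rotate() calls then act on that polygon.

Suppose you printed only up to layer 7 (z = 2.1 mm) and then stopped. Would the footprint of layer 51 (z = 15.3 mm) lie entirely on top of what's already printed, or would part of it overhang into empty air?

Compare the two slices. At z = 2.1: the r=9.5 cylinder contributes a regular 16-gon of circumradius 9.5 (area = (16/2)·9.500²·sin(360°/16) = 276.30 mm²); the cube at (3.5, -0.5) is absent (z outside [15, 23.5]); Combining (union): only the r=9.5 cylinder is present, so the union is just that shape — area = 276.30 mm²; the cone at (-4, 11): at t=0.075 of its height the radius interpolates to r₁+(r₂−r₁)t = 10.238, giving a regular 16-gon of that circumradius (area = (16/2)·10.238²·sin(360°/16) = 320.86 mm²); Combining (union): the regions partially overlap — summed areas 597.16 mm² minus the doubly-counted overlap 84.66 mm² gives 512.50 mm² — area = 512.50 mm². At z = 15.3: the r=9.5 cylinder contributes a regular 16-gon of circumradius 9.5 (area = (16/2)·9.500²·sin(360°/16) = 276.30 mm²); the cube at (3.5, -0.5) (footprint 16.5×9.5) is included at this height (area 156.75 mm²); Combining (union): the regions partially overlap — summed areas 433.05 mm² minus the doubly-counted overlap 40.02 mm² gives 393.03 mm² — area = 393.03 mm²; the cone at (-4, 11) is absent (z outside [1.5, 9.5]); Combining (union): only the result so far is present, so the union is just that shape — area = 393.03 mm². Checking containment: at z = 15.3 the cross-section extends beyond the z = 2.1 cross-section by about 114.84 mm².

part overhangs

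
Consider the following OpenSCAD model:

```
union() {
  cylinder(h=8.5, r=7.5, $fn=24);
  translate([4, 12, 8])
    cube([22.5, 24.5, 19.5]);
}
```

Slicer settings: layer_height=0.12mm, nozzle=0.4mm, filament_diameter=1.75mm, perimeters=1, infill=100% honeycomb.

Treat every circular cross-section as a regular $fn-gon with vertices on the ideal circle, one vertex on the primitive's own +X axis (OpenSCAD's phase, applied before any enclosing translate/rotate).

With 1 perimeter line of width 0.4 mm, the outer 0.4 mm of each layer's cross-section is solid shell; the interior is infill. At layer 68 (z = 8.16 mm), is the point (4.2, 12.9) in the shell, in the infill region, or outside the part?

At z = 8.16 mm: the cylinder: section is a regular 24-gon, circumradius r=7.5; the 22.5×24.5 cube at (4, 12) contributes its full rectangle; Taking the union: the 2 present regions are separate (no shared area or edge), so areas and boundary lengths simply add and each stays a separate island — 2 connected regions. Overall, the cross-section has 2 separate islands. The nearest boundary edge runs (4.00, 12.00)→(4.00, 36.50); distance from the point to it = 0.20 mm. (Shell/infill is judged within the island containing the point — the largest one.) The point is inside the cross-section, 0.20 mm from the nearest boundary — within the 0.4 mm shell band (1 × 0.4).

shell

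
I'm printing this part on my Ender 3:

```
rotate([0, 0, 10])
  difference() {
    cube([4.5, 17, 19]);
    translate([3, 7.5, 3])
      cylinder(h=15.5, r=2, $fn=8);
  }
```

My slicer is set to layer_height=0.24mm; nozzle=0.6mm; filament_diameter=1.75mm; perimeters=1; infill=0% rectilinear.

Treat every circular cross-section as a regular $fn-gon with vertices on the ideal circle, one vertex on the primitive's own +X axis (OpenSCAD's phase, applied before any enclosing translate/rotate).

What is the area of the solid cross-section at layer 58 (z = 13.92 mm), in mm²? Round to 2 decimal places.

At z = 13.92 mm: the cube (footprint 4.5×17) is included at this height (area 76.50 mm²); the cylinder at (3, 7.5): section is a regular 8-gon, circumradius r=2 (area = (8/2)·2.000²·sin(360°/8) = 11.31 mm²); Taking the first minus the rest: starting from the 4.5×17 cube (76.50 mm²), the r=2 cylinder at (3, 7.5) partially overlaps it — only the 10.71 mm² overlap (of its 11.31 mm²) is removed, clipping the outline — area = 65.79 mm²; (whole slice rotated 10° about Z — lengths, areas and connectivity unchanged). Overall, the cross-section is a single solid region. Net area = 65.79 mm².

65.79 mm²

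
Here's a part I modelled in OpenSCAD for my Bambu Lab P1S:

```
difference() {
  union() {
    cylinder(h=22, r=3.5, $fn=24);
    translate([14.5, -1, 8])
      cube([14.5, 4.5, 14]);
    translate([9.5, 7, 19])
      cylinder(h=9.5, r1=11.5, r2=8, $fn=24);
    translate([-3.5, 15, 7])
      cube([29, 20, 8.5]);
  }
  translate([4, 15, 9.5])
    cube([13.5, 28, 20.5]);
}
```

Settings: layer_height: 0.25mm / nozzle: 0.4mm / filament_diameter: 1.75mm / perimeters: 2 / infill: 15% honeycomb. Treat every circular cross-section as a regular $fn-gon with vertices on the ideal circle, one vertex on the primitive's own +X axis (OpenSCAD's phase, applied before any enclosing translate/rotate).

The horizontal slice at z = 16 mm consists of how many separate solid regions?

2

At z = 16 mm: the cylinder: section is a regular 24-gon, circumradius r=3.5; the cube at (14.5, -1) is present — its section is the full 14.5×4.5 rectangle; the cone at (9.5, 7) is not intersected at this z (z outside [19, 28.5]); the cube at (-3.5, 15) does not reach this height (z outside [7, 15.5]); Taking the union: the 2 present regions are separate (no shared area or edge), so areas and boundary lengths simply add and each stays a separate island — 2 connected regions; the 13.5×28 cube at (4, 15) contributes its full rectangle; Taking the first minus the rest: starting from the result so far, the 13.5×28 cube at (4, 15) misses the remaining region (no effect) — 2 connected regions. The result has 2 disconnected regions.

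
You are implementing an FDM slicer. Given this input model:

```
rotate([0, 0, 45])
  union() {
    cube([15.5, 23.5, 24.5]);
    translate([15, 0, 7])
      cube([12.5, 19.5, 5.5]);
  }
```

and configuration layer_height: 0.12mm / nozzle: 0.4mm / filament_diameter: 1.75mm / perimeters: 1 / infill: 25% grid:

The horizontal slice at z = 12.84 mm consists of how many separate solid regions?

At z = 12.84 mm: the 15.5×23.5 cube contributes its full rectangle; the cube at (15, 0) is not intersected at this z (z outside [7, 12.5]); Merging all regions: only the 15.5×23.5 cube is present, so the union is just that shape — 1 connected region; (rotated 45° about Z; rotation is an isometry so areas/perimeters/island counts are preserved). The result has 1 disconnected region.

1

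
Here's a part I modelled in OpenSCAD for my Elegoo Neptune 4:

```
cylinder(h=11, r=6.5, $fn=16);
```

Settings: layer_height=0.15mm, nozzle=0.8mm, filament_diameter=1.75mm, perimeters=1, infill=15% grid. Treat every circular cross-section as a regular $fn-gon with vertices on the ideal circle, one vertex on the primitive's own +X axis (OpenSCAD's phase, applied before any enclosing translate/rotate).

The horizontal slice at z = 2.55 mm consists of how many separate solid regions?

At z = 2.55 mm: the cylinder: section is a regular 16-gon, circumradius r=6.5. The result has 1 disconnected region.

1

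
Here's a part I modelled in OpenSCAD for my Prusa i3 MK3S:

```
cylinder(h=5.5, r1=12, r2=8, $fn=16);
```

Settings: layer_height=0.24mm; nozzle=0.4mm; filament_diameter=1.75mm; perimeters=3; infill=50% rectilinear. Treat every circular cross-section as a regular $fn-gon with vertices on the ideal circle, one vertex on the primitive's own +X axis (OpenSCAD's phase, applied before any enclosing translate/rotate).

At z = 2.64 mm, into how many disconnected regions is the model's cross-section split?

At z = 2.64 mm: the cone (r1=12→r2=8) has section circumradius 10.080 here — a regular 16-gon. The result has 1 disconnected region.

1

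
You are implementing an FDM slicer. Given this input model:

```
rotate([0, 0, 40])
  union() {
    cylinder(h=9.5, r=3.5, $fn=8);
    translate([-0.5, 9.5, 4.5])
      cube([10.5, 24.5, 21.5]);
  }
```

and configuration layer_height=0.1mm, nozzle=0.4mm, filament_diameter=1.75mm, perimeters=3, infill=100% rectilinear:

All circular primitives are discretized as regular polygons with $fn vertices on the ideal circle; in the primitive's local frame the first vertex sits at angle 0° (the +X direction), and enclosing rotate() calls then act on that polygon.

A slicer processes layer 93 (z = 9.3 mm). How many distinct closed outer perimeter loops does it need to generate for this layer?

At z = 9.3 mm: the r=3.5 cylinder gives a regular 8-gon of circumradius 3.5 (constant along its height); the 10.5×24.5 cube at (-0.5, 9.5) contributes its full rectangle; Merging all regions: the 2 present regions are separate (no shared area or edge), so areas and boundary lengths simply add and each stays a separate island — 2 connected regions; (whole slice rotated 40° about Z — lengths, areas and connectivity unchanged). The result has 2 disconnected regions.

2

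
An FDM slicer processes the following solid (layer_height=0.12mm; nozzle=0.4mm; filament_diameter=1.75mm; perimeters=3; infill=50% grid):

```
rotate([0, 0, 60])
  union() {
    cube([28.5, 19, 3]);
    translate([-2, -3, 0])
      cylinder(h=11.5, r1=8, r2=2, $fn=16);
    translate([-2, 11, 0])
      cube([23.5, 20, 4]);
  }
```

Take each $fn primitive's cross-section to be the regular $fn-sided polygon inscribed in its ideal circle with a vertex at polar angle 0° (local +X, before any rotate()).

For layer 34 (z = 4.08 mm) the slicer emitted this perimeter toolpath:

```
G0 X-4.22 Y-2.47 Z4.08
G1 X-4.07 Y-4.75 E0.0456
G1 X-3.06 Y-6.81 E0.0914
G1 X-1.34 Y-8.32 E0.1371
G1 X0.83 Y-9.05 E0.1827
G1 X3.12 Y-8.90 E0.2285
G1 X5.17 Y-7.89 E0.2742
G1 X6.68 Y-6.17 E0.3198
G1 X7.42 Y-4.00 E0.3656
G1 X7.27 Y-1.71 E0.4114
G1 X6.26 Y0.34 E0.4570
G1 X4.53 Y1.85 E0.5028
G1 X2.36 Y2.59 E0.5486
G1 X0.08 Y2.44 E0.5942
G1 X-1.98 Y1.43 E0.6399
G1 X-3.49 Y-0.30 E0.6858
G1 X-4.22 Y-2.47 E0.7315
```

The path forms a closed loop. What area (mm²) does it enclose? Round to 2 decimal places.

Apply the shoelace formula to the sequence of (X, Y) vertices; enclosed area = 105.53 mm².

105.53 mm²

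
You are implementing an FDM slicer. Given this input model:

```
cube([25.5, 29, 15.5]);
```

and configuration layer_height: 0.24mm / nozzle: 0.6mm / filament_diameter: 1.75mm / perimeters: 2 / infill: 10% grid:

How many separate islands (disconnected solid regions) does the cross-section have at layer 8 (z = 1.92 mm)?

At z = 1.92 mm: the cube (footprint 25.5×29) is included at this height. Overall, the cross-section is a single solid region. Island count = 1.

1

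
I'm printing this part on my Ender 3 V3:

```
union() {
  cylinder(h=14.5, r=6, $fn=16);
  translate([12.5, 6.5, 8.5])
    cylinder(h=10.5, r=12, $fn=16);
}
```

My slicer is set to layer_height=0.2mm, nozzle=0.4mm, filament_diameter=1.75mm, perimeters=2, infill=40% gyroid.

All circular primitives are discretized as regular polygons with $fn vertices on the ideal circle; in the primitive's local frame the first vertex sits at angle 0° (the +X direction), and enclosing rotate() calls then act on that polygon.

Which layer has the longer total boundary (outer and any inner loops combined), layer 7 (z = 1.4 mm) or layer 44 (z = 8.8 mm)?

Layer 7 (z = 1.4): the r=6 cylinder contributes a regular 16-gon of circumradius 6 (perimeter = 2·16·6.000·sin(180°/16) = 37.46 mm); the cylinder at (12.5, 6.5) does not reach this height (z outside [8.5, 19]); Taking the union: only the r=6 cylinder is present, so the union is just that shape — boundary = 37.46 mm. So its perimeter = 37.46 mm. Layer 44 (z = 8.8): the r=6 cylinder gives a regular 16-gon of circumradius 6 (constant along its height) (perimeter = 2·16·6.000·sin(180°/16) = 37.46 mm); the cylinder at (12.5, 6.5): section is a regular 16-gon, circumradius r=12 (perimeter = 2·16·12.000·sin(180°/16) = 74.91 mm); Combining (union): the regions partially overlap (shared area 25.10 mm²), so the edge portions inside another operand are dropped and the merged outline is re-measured after clipping — boundary = 90.54 mm. So its perimeter = 90.54 mm. Layer 44 is larger (90.54 vs 37.46 mm).

layer 44 (z = 8.8 mm)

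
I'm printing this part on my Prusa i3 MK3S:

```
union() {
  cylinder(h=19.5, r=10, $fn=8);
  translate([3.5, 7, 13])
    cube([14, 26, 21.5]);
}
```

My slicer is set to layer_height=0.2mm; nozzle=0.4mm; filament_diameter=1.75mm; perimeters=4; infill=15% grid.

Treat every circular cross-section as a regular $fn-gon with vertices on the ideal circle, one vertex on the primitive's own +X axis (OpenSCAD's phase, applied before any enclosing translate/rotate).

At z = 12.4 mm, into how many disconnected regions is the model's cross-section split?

At z = 12.4 mm: the r=10 cylinder gives a regular 8-gon of circumradius 10 (constant along its height); the cube at (3.5, 7) is absent (z outside [13, 34.5]); Merging all regions: only the r=10 cylinder is present, so the union is just that shape — 1 connected region. The result has 1 disconnected region.

1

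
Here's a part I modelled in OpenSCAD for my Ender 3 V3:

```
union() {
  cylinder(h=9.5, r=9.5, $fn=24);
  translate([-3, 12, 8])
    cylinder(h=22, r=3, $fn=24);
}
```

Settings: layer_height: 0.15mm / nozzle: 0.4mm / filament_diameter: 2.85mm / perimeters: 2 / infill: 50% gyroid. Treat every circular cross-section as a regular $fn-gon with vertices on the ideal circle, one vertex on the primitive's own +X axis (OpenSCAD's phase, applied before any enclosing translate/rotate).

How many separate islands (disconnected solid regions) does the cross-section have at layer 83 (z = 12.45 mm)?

1

At z = 12.45 mm: the cylinder is absent (z outside [0, 9.5]); the cylinder at (-3, 12): section is a regular 24-gon, circumradius r=3; Merging all regions: only the r=3 cylinder at (-3, 12) is present, so the union is just that shape — 1 connected region. Overall, the cross-section is a single solid region. Island count = 1.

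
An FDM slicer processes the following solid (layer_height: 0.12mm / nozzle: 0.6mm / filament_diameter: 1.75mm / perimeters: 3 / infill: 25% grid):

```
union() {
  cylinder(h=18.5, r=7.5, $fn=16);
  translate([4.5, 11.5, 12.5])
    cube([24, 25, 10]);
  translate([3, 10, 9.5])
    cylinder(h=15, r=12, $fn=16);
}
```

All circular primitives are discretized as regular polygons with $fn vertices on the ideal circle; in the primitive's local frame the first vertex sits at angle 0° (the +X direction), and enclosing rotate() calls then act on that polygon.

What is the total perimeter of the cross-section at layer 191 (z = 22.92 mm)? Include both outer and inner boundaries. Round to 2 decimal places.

At z = 22.92 mm: the cylinder is absent (z outside [0, 18.5]); the cube at (4.5, 11.5) does not reach this height (z outside [12.5, 22.5]); the r=12 cylinder at (3, 10) contributes a regular 16-gon of circumradius 12 (perimeter = 2·16·12.000·sin(180°/16) = 74.91 mm); Taking the union: only the r=12 cylinder at (3, 10) is present, so the union is just that shape — boundary = 74.91 mm. Overall, the cross-section is a single solid region. Total boundary length (outer) = 74.91 mm.

74.91 mm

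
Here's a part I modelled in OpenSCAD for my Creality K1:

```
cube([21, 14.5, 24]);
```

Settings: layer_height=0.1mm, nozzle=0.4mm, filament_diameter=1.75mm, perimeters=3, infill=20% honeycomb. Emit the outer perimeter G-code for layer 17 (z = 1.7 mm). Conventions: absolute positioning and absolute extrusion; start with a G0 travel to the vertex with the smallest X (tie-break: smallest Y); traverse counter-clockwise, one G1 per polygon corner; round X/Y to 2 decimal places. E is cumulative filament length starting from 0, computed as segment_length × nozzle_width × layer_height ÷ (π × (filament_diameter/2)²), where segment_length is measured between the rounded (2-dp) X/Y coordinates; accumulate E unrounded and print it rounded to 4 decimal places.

G0 X0.00 Y0.00 Z1.70
G1 X21.00 Y0.00 E0.3492
G1 X21.00 Y14.50 E0.5904
G1 X0.00 Y14.50 E0.9396
G1 X0.00 Y0.00 E1.1807

At z = 1.7 mm: the cube (footprint 21×14.5) is included at this height. The outline is a single polygon with 4 vertices. Extrusion per mm of travel: 0.4 × 0.1 / (π × 0.875²) = 0.016630. Accumulating E over each segment gives final E = 1.1807.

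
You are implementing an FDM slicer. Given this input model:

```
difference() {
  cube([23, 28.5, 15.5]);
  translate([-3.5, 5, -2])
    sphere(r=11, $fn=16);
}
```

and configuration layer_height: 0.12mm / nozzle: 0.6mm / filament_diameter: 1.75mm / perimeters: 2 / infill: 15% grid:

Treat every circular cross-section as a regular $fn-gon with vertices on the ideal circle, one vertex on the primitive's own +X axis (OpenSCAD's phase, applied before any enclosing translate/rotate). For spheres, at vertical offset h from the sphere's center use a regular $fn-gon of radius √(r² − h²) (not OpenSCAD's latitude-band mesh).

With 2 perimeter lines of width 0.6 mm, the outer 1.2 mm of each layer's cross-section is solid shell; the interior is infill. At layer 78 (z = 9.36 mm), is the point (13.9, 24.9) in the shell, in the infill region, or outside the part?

At z = 9.36 mm: the cube (footprint 23×28.5) is included at this height; the sphere at (-3.5, 5) is not intersected at this z (|z−center|=11.360 > r=11); After the difference (first − rest): none of the subtracted shapes is present at this height, so the 23×28.5 cube is unchanged — 1 connected region. Overall, the cross-section is a single solid region. The nearest boundary edge runs (23.00, 28.50)→(0.00, 28.50); distance from the point to it = 3.60 mm. The point is inside the cross-section and 3.60 mm from the nearest boundary — more than the 1.2 mm shell width (2 × 0.6), so it's in the infill interior.

infill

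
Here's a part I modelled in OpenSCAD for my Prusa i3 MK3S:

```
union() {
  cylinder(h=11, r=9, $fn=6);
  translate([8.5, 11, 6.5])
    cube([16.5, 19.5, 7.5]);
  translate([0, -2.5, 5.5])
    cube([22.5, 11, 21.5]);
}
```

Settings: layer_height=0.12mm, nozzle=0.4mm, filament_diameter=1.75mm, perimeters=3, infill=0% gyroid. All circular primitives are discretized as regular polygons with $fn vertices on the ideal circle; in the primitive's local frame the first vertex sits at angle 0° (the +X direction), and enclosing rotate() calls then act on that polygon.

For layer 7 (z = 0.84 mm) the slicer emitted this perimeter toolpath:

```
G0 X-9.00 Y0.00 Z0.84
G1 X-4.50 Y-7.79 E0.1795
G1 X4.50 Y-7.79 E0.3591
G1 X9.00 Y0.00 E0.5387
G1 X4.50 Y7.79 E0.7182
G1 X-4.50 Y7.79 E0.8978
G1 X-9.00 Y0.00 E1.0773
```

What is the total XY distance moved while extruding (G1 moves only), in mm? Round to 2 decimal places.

53.99 mm

Sum the Euclidean lengths of each G1 segment: total = 53.99 mm.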